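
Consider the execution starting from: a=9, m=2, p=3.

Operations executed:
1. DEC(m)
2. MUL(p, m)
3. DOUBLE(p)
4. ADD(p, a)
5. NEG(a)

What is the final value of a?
a = -9

Tracing execution:
Step 1: DEC(m) → a = 9
Step 2: MUL(p, m) → a = 9
Step 3: DOUBLE(p) → a = 9
Step 4: ADD(p, a) → a = 9
Step 5: NEG(a) → a = -9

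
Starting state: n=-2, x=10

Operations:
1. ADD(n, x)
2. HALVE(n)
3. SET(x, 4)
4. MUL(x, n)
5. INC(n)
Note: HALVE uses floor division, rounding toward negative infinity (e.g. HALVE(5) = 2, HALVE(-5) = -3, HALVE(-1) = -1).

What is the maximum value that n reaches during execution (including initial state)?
8

Values of n at each step:
Initial: n = -2
After step 1: n = 8 ← maximum
After step 2: n = 4
After step 3: n = 4
After step 4: n = 4
After step 5: n = 5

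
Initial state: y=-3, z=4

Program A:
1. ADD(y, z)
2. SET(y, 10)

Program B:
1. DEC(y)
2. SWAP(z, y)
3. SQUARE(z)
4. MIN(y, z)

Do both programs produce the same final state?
No

Program A final state: y=10, z=4
Program B final state: y=4, z=16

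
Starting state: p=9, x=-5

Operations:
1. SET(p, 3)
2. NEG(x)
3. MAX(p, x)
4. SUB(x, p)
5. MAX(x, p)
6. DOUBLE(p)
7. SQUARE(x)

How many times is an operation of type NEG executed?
1

Counting NEG operations:
Step 2: NEG(x) ← NEG
Total: 1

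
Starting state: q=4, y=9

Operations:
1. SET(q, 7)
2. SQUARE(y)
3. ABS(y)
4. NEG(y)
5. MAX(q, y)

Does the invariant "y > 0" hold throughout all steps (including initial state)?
No, violated after step 4

The invariant is violated after step 4.

State at each step:
Initial: q=4, y=9
After step 1: q=7, y=9
After step 2: q=7, y=81
After step 3: q=7, y=81
After step 4: q=7, y=-81
After step 5: q=7, y=-81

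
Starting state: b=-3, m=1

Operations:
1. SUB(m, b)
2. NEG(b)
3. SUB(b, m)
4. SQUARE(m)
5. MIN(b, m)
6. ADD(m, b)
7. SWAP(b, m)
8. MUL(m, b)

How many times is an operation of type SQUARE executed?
1

Counting SQUARE operations:
Step 4: SQUARE(m) ← SQUARE
Total: 1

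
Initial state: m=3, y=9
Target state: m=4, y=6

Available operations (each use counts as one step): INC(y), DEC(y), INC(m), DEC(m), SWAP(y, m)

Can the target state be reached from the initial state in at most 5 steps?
Yes

Path (4 steps): DEC(y) → DEC(y) → DEC(y) → INC(m)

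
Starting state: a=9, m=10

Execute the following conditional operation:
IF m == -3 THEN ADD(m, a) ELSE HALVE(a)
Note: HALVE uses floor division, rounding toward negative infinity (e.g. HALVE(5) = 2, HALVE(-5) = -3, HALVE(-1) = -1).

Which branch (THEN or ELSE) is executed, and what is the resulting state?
Branch: ELSE, Final state: a=4, m=10

Evaluating condition: m == -3
m = 10
Condition is False, so ELSE branch executes
After HALVE(a): a=4, m=10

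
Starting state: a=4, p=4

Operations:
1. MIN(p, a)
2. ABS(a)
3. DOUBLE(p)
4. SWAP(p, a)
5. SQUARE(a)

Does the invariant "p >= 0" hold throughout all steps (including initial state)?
Yes

The invariant holds at every step.

State at each step:
Initial: a=4, p=4
After step 1: a=4, p=4
After step 2: a=4, p=4
After step 3: a=4, p=8
After step 4: a=8, p=4
After step 5: a=64, p=4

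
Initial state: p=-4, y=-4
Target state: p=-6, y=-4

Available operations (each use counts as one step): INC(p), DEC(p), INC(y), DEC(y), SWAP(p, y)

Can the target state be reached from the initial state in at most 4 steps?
Yes

Path (2 steps): DEC(p) → DEC(p)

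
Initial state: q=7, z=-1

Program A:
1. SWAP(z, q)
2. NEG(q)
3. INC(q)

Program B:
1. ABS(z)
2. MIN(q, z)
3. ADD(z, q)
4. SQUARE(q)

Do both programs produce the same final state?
No

Program A final state: q=2, z=7
Program B final state: q=1, z=2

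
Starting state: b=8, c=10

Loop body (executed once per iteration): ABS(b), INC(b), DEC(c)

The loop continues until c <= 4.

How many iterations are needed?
6

Tracing iterations:
Initial: b=8, c=10
After iteration 1: b=9, c=9
After iteration 2: b=10, c=8
After iteration 3: b=11, c=7
After iteration 4: b=12, c=6
After iteration 5: b=13, c=5
After iteration 6: b=14, c=4
c <= 4 now holds, so the loop exits after 6 iterations.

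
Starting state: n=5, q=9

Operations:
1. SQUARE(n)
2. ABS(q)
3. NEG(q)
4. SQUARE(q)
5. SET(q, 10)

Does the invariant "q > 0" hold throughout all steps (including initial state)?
No, violated after step 3

The invariant is violated after step 3.

State at each step:
Initial: n=5, q=9
After step 1: n=25, q=9
After step 2: n=25, q=9
After step 3: n=25, q=-9
After step 4: n=25, q=81
After step 5: n=25, q=10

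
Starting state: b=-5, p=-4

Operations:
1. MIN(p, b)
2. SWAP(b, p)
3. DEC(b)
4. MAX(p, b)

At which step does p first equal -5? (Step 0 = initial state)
Step 1

Tracing p:
Initial: p = -4
After step 1: p = -5 ← first occurrence
After step 2: p = -5
After step 3: p = -5
After step 4: p = -5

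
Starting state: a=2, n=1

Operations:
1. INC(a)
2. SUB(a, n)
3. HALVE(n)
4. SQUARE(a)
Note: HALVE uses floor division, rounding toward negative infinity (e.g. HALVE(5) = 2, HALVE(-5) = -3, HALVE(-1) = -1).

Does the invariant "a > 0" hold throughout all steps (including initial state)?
Yes

The invariant holds at every step.

State at each step:
Initial: a=2, n=1
After step 1: a=3, n=1
After step 2: a=2, n=1
After step 3: a=2, n=0
After step 4: a=4, n=0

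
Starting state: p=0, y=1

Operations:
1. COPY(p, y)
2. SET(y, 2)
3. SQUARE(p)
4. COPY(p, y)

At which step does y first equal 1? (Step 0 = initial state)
Step 0

Tracing y:
Initial: y = 1 ← first occurrence
After step 1: y = 1
After step 2: y = 2
After step 3: y = 2
After step 4: y = 2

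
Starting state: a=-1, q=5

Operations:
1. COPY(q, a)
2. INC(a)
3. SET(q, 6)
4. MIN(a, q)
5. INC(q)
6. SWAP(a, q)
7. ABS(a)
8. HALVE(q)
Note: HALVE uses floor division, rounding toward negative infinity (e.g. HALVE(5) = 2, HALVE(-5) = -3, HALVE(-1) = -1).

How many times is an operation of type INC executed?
2

Counting INC operations:
Step 2: INC(a) ← INC
Step 5: INC(q) ← INC
Total: 2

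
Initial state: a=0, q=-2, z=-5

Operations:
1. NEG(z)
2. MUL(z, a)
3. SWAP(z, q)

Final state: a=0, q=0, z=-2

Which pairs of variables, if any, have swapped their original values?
None

Comparing initial and final values:
z: -5 → -2
q: -2 → 0
a: 0 → 0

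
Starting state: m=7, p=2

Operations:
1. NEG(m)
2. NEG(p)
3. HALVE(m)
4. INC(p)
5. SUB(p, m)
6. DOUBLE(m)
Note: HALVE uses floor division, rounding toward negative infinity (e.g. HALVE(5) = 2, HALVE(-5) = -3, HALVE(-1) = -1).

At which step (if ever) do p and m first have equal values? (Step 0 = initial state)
Never

p and m never become equal during execution.

Comparing values at each step:
Initial: p=2, m=7
After step 1: p=2, m=-7
After step 2: p=-2, m=-7
After step 3: p=-2, m=-4
After step 4: p=-1, m=-4
After step 5: p=3, m=-4
After step 6: p=3, m=-8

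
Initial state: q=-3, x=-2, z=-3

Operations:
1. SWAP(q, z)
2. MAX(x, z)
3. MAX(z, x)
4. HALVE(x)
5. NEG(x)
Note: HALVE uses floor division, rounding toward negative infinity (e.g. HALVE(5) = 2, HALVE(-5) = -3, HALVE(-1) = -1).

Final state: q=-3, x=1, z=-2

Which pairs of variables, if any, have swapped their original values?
None

Comparing initial and final values:
q: -3 → -3
z: -3 → -2
x: -2 → 1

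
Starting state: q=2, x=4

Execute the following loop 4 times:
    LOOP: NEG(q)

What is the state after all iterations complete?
q=2, x=4

Iteration trace:
Start: q=2, x=4
After iteration 1: q=-2, x=4
After iteration 2: q=2, x=4
After iteration 3: q=-2, x=4
After iteration 4: q=2, x=4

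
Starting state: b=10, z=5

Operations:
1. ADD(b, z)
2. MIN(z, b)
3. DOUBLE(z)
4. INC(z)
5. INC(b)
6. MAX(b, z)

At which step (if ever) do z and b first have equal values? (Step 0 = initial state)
Never

z and b never become equal during execution.

Comparing values at each step:
Initial: z=5, b=10
After step 1: z=5, b=15
After step 2: z=5, b=15
After step 3: z=10, b=15
After step 4: z=11, b=15
After step 5: z=11, b=16
After step 6: z=11, b=16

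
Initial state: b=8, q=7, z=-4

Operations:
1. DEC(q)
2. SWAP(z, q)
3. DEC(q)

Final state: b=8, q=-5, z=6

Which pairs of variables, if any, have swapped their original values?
None

Comparing initial and final values:
z: -4 → 6
q: 7 → -5
b: 8 → 8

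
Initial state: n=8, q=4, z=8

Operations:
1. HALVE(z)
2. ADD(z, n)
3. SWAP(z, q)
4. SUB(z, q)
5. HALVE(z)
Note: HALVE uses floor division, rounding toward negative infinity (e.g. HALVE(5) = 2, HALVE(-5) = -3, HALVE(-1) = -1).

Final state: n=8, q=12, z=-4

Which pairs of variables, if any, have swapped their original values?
None

Comparing initial and final values:
z: 8 → -4
n: 8 → 8
q: 4 → 12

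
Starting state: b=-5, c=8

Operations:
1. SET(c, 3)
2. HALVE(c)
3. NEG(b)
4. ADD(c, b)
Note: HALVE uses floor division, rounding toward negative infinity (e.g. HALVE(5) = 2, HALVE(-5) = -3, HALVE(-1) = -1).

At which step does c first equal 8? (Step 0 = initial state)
Step 0

Tracing c:
Initial: c = 8 ← first occurrence
After step 1: c = 3
After step 2: c = 1
After step 3: c = 1
After step 4: c = 6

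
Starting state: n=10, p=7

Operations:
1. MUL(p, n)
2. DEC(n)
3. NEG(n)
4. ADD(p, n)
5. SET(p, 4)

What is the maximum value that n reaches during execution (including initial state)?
10

Values of n at each step:
Initial: n = 10 ← maximum
After step 1: n = 10
After step 2: n = 9
After step 3: n = -9
After step 4: n = -9
After step 5: n = -9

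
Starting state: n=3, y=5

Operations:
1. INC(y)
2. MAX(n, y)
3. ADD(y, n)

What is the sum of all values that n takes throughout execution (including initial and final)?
18

Values of n at each step:
Initial: n = 3
After step 1: n = 3
After step 2: n = 6
After step 3: n = 6
Sum = 3 + 3 + 6 + 6 = 18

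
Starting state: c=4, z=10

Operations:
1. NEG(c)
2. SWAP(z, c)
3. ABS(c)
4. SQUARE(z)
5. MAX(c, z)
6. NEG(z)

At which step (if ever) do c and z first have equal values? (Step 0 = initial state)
Step 5

c and z first become equal after step 5.

Comparing values at each step:
Initial: c=4, z=10
After step 1: c=-4, z=10
After step 2: c=10, z=-4
After step 3: c=10, z=-4
After step 4: c=10, z=16
After step 5: c=16, z=16 ← equal!
After step 6: c=16, z=-16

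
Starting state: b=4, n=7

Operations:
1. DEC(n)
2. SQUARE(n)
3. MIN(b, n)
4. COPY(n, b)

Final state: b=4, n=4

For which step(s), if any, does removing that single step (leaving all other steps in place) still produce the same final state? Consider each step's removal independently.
Step(s) 1, 2, 3

Testing removal of each single step:
Without step 1: final = b=4, n=4 (same)
Without step 2: final = b=4, n=4 (same)
Without step 3: final = b=4, n=4 (same)
Without step 4: final = b=4, n=36 (different)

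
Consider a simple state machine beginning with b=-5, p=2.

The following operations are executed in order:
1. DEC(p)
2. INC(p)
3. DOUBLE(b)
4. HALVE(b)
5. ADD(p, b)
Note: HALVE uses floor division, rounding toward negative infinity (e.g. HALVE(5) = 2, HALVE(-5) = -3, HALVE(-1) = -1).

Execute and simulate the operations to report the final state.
{b: -5, p: -3}

Step-by-step execution:
Initial: b=-5, p=2
After step 1 (DEC(p)): b=-5, p=1
After step 2 (INC(p)): b=-5, p=2
After step 3 (DOUBLE(b)): b=-10, p=2
After step 4 (HALVE(b)): b=-5, p=2
After step 5 (ADD(p, b)): b=-5, p=-3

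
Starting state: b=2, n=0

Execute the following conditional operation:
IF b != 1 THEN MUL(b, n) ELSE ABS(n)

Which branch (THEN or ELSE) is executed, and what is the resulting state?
Branch: THEN, Final state: b=0, n=0

Evaluating condition: b != 1
b = 2
Condition is True, so THEN branch executes
After MUL(b, n): b=0, n=0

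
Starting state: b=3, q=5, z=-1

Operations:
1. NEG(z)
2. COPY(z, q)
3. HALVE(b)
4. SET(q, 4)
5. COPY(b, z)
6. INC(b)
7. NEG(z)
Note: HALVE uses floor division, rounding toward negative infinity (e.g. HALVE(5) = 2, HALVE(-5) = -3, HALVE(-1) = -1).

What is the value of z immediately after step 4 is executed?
z = 5

Tracing z through execution:
Initial: z = -1
After step 1 (NEG(z)): z = 1
After step 2 (COPY(z, q)): z = 5
After step 3 (HALVE(b)): z = 5
After step 4 (SET(q, 4)): z = 5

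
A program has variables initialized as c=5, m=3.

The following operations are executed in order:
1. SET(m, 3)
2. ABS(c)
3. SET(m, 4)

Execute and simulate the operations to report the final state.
{c: 5, m: 4}

Step-by-step execution:
Initial: c=5, m=3
After step 1 (SET(m, 3)): c=5, m=3
After step 2 (ABS(c)): c=5, m=3
After step 3 (SET(m, 4)): c=5, m=4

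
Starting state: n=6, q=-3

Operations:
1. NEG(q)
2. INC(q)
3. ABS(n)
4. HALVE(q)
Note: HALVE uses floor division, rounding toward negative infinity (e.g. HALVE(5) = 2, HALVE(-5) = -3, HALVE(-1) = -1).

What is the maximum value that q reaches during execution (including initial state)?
4

Values of q at each step:
Initial: q = -3
After step 1: q = 3
After step 2: q = 4 ← maximum
After step 3: q = 4
After step 4: q = 2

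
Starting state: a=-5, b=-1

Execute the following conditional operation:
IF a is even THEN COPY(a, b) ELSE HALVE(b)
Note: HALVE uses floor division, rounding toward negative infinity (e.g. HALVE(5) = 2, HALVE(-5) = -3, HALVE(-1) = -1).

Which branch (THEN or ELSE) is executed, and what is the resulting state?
Branch: ELSE, Final state: a=-5, b=-1

Evaluating condition: a is even
Condition is False, so ELSE branch executes
After HALVE(b): a=-5, b=-1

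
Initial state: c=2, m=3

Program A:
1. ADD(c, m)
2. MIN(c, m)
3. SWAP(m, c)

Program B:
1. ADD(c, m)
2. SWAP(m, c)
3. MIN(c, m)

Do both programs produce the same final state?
No

Program A final state: c=3, m=3
Program B final state: c=3, m=5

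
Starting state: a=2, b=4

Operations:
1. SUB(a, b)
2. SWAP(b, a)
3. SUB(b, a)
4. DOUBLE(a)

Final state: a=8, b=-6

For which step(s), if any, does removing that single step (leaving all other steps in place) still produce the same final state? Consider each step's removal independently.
None - removing any single step changes the final result

Testing removal of each single step:
Without step 1: final = a=8, b=-2 (different)
Without step 2: final = a=-4, b=6 (different)
Without step 3: final = a=8, b=-2 (different)
Without step 4: final = a=4, b=-6 (different)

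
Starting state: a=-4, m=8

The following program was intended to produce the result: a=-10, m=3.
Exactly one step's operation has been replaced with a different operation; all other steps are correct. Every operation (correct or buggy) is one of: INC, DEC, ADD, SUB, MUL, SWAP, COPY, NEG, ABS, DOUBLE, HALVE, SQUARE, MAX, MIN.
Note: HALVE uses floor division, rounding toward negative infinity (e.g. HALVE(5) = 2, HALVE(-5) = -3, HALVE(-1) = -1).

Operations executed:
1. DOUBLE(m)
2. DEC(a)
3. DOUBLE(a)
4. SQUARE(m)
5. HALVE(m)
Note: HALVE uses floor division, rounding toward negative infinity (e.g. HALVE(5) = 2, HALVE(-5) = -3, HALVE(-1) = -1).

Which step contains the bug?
Step 4

Trace with buggy code:
Initial: a=-4, m=8
After step 1: a=-4, m=16
After step 2: a=-5, m=16
After step 3: a=-10, m=16
After step 4: a=-10, m=256
After step 5: a=-10, m=128
Actual final a=-10, m=128 ≠ expected a=-10, m=3.
Step 4 is the only position where a single-operation replacement can produce the expected result.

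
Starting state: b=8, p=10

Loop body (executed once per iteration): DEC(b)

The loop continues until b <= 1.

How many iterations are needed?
7

Tracing iterations:
Initial: b=8, p=10
After iteration 1: b=7, p=10
After iteration 2: b=6, p=10
After iteration 3: b=5, p=10
After iteration 4: b=4, p=10
After iteration 5: b=3, p=10
After iteration 6: b=2, p=10
After iteration 7: b=1, p=10
b <= 1 now holds, so the loop exits after 7 iterations.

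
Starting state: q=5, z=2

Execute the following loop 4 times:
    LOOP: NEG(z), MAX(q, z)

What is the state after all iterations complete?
q=5, z=2

Iteration trace:
Start: q=5, z=2
After iteration 1: q=5, z=-2
After iteration 2: q=5, z=2
After iteration 3: q=5, z=-2
After iteration 4: q=5, z=2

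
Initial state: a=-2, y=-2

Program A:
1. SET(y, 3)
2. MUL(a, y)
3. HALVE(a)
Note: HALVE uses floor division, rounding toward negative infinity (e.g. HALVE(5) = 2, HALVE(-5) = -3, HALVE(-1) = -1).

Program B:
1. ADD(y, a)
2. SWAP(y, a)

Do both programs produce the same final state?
No

Program A final state: a=-3, y=3
Program B final state: a=-4, y=-2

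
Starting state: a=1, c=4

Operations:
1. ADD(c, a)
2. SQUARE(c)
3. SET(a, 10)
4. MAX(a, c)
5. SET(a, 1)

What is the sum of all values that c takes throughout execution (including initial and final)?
109

Values of c at each step:
Initial: c = 4
After step 1: c = 5
After step 2: c = 25
After step 3: c = 25
After step 4: c = 25
After step 5: c = 25
Sum = 4 + 5 + 25 + 25 + 25 + 25 = 109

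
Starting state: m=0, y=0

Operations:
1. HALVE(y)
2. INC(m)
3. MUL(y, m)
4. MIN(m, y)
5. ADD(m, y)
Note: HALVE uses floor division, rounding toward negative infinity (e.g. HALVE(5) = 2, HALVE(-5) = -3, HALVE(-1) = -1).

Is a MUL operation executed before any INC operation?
No

First MUL: step 3
First INC: step 2
Since 3 > 2, INC comes first.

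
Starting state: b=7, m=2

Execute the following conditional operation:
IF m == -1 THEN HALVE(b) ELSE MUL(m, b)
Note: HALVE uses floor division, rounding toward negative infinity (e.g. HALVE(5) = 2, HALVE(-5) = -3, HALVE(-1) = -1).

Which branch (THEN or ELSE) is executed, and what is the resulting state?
Branch: ELSE, Final state: b=7, m=14

Evaluating condition: m == -1
m = 2
Condition is False, so ELSE branch executes
After MUL(m, b): b=7, m=14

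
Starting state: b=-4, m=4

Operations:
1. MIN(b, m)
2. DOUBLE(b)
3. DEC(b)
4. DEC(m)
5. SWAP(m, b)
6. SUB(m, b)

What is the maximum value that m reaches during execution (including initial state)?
4

Values of m at each step:
Initial: m = 4 ← maximum
After step 1: m = 4
After step 2: m = 4
After step 3: m = 4
After step 4: m = 3
After step 5: m = -9
After step 6: m = -12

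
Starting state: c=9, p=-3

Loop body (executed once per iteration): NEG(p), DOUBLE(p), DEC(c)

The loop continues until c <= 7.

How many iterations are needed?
2

Tracing iterations:
Initial: c=9, p=-3
After iteration 1: c=8, p=6
After iteration 2: c=7, p=-12
c <= 7 now holds, so the loop exits after 2 iterations.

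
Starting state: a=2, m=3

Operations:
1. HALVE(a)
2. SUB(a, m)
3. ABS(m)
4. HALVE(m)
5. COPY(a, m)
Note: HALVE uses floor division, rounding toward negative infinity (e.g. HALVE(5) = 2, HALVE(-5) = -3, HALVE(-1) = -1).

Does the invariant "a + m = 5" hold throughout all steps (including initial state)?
No, violated after step 1

The invariant is violated after step 1.

State at each step:
Initial: a=2, m=3
After step 1: a=1, m=3
After step 2: a=-2, m=3
After step 3: a=-2, m=3
After step 4: a=-2, m=1
After step 5: a=1, m=1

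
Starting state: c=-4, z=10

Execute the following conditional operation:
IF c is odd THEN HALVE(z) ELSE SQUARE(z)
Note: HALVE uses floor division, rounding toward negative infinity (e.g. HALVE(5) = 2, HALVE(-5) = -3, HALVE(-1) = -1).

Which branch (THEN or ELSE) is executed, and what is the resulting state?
Branch: ELSE, Final state: c=-4, z=100

Evaluating condition: c is odd
Condition is False, so ELSE branch executes
After SQUARE(z): c=-4, z=100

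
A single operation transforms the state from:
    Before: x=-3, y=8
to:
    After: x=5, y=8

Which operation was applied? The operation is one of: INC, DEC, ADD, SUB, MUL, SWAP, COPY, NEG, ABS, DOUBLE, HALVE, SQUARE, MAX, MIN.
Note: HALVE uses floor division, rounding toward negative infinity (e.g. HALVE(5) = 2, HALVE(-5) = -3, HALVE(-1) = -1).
ADD(x, y)

Analyzing the change:
Before: x=-3, y=8
After: x=5, y=8
Variable x changed from -3 to 5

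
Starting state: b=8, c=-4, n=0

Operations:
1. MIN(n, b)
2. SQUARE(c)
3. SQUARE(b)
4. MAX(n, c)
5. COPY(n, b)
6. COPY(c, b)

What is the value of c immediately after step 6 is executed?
c = 64

Tracing c through execution:
Initial: c = -4
After step 1 (MIN(n, b)): c = -4
After step 2 (SQUARE(c)): c = 16
After step 3 (SQUARE(b)): c = 16
After step 4 (MAX(n, c)): c = 16
After step 5 (COPY(n, b)): c = 16
After step 6 (COPY(c, b)): c = 64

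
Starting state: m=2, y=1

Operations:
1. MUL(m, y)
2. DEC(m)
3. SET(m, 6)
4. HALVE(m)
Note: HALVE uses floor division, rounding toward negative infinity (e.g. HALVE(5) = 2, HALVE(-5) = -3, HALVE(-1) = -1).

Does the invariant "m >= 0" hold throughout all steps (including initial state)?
Yes

The invariant holds at every step.

State at each step:
Initial: m=2, y=1
After step 1: m=2, y=1
After step 2: m=1, y=1
After step 3: m=6, y=1
After step 4: m=3, y=1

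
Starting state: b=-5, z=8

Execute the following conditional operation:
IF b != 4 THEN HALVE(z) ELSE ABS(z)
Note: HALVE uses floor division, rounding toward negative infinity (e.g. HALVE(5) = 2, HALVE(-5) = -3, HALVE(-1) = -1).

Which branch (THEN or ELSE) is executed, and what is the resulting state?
Branch: THEN, Final state: b=-5, z=4

Evaluating condition: b != 4
b = -5
Condition is True, so THEN branch executes
After HALVE(z): b=-5, z=4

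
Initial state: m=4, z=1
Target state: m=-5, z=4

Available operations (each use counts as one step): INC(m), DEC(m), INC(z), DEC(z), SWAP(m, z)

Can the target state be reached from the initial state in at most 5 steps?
No

The target state cannot be reached within 5 steps.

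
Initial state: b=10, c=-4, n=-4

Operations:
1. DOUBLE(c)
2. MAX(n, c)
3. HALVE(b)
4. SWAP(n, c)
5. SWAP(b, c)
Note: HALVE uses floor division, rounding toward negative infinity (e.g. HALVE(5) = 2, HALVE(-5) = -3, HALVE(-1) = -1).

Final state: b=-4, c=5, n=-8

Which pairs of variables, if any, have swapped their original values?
None

Comparing initial and final values:
n: -4 → -8
c: -4 → 5
b: 10 → -4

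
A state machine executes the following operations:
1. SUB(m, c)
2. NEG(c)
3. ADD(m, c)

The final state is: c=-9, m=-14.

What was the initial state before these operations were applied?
c=9, m=4

Working backwards:
Final state: c=-9, m=-14
Before step 3 (ADD(m, c)): c=-9, m=-5
Before step 2 (NEG(c)): c=9, m=-5
Before step 1 (SUB(m, c)): c=9, m=4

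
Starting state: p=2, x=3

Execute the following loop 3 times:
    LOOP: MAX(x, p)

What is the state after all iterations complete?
p=2, x=3

Iteration trace:
Start: p=2, x=3
After iteration 1: p=2, x=3
After iteration 2: p=2, x=3
After iteration 3: p=2, x=3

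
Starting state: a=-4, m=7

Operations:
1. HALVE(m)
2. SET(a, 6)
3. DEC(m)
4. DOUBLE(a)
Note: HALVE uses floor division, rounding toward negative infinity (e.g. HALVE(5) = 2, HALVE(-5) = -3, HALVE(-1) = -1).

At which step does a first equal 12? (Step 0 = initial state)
Step 4

Tracing a:
Initial: a = -4
After step 1: a = -4
After step 2: a = 6
After step 3: a = 6
After step 4: a = 12 ← first occurrence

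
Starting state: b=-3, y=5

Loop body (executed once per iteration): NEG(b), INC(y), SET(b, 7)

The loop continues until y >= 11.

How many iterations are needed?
6

Tracing iterations:
Initial: b=-3, y=5
After iteration 1: b=7, y=6
After iteration 2: b=7, y=7
After iteration 3: b=7, y=8
After iteration 4: b=7, y=9
After iteration 5: b=7, y=10
After iteration 6: b=7, y=11
y >= 11 now holds, so the loop exits after 6 iterations.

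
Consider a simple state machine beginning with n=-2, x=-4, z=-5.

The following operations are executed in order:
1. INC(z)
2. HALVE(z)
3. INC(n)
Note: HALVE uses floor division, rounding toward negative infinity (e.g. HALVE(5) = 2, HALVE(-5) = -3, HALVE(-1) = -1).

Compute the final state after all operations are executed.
{n: -1, x: -4, z: -2}

Step-by-step execution:
Initial: n=-2, x=-4, z=-5
After step 1 (INC(z)): n=-2, x=-4, z=-4
After step 2 (HALVE(z)): n=-2, x=-4, z=-2
After step 3 (INC(n)): n=-1, x=-4, z=-2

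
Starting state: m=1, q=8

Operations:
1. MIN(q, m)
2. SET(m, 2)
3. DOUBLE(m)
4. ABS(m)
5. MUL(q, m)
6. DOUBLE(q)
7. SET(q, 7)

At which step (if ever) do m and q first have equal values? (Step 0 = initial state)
Step 1

m and q first become equal after step 1.

Comparing values at each step:
Initial: m=1, q=8
After step 1: m=1, q=1 ← equal!
After step 2: m=2, q=1
After step 3: m=4, q=1
After step 4: m=4, q=1
After step 5: m=4, q=4 ← equal!
After step 6: m=4, q=8
After step 7: m=4, q=7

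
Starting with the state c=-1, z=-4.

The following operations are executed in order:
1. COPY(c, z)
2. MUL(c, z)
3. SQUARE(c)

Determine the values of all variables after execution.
{c: 256, z: -4}

Step-by-step execution:
Initial: c=-1, z=-4
After step 1 (COPY(c, z)): c=-4, z=-4
After step 2 (MUL(c, z)): c=16, z=-4
After step 3 (SQUARE(c)): c=256, z=-4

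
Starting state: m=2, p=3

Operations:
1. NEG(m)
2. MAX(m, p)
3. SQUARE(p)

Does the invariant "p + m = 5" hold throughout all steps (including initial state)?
No, violated after step 1

The invariant is violated after step 1.

State at each step:
Initial: m=2, p=3
After step 1: m=-2, p=3
After step 2: m=3, p=3
After step 3: m=3, p=9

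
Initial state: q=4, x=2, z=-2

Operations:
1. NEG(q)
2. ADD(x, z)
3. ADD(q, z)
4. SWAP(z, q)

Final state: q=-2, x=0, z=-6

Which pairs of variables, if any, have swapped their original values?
None

Comparing initial and final values:
q: 4 → -2
x: 2 → 0
z: -2 → -6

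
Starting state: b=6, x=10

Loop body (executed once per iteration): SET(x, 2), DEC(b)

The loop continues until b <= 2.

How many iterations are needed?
4

Tracing iterations:
Initial: b=6, x=10
After iteration 1: b=5, x=2
After iteration 2: b=4, x=2
After iteration 3: b=3, x=2
After iteration 4: b=2, x=2
b <= 2 now holds, so the loop exits after 4 iterations.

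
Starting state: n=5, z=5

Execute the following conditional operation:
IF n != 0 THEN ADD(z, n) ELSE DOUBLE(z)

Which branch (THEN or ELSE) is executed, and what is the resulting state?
Branch: THEN, Final state: n=5, z=10

Evaluating condition: n != 0
n = 5
Condition is True, so THEN branch executes
After ADD(z, n): n=5, z=10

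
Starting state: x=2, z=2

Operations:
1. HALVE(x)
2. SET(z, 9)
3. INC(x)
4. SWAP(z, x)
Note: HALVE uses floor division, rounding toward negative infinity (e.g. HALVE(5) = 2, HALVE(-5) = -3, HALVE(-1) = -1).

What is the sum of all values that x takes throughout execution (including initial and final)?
15

Values of x at each step:
Initial: x = 2
After step 1: x = 1
After step 2: x = 1
After step 3: x = 2
After step 4: x = 9
Sum = 2 + 1 + 1 + 2 + 9 = 15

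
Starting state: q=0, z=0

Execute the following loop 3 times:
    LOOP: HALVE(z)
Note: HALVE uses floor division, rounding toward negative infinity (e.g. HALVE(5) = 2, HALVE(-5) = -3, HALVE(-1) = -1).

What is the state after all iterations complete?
q=0, z=0

Iteration trace:
Start: q=0, z=0
After iteration 1: q=0, z=0
After iteration 2: q=0, z=0
After iteration 3: q=0, z=0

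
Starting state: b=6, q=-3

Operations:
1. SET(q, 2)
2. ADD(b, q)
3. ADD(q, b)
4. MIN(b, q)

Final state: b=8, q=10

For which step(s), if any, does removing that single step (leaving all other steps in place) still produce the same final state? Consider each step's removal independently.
Step(s) 4

Testing removal of each single step:
Without step 1: final = b=0, q=0 (different)
Without step 2: final = b=6, q=8 (different)
Without step 3: final = b=2, q=2 (different)
Without step 4: final = b=8, q=10 (same)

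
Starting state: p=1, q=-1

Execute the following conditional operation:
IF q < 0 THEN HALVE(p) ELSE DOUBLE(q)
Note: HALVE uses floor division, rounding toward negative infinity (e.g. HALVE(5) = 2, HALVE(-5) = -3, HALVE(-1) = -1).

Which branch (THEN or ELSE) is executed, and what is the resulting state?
Branch: THEN, Final state: p=0, q=-1

Evaluating condition: q < 0
q = -1
Condition is True, so THEN branch executes
After HALVE(p): p=0, q=-1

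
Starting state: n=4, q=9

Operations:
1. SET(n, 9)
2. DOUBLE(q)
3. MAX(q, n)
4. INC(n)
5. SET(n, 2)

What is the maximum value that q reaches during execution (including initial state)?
18

Values of q at each step:
Initial: q = 9
After step 1: q = 9
After step 2: q = 18 ← maximum
After step 3: q = 18
After step 4: q = 18
After step 5: q = 18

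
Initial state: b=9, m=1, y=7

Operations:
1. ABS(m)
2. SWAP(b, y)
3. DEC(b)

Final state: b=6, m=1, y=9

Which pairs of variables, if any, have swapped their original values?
None

Comparing initial and final values:
b: 9 → 6
y: 7 → 9
m: 1 → 1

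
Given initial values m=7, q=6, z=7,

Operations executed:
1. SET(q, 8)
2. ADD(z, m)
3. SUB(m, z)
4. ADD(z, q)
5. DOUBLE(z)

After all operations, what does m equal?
m = -7

Tracing execution:
Step 1: SET(q, 8) → m = 7
Step 2: ADD(z, m) → m = 7
Step 3: SUB(m, z) → m = -7
Step 4: ADD(z, q) → m = -7
Step 5: DOUBLE(z) → m = -7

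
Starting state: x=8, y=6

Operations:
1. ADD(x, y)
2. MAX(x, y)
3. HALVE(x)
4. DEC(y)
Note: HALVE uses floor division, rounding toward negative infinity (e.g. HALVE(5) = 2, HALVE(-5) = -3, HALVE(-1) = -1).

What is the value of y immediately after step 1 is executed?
y = 6

Tracing y through execution:
Initial: y = 6
After step 1 (ADD(x, y)): y = 6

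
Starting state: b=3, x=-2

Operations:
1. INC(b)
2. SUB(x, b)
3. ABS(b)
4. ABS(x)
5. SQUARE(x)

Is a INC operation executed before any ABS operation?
Yes

First INC: step 1
First ABS: step 3
Since 1 < 3, INC comes first.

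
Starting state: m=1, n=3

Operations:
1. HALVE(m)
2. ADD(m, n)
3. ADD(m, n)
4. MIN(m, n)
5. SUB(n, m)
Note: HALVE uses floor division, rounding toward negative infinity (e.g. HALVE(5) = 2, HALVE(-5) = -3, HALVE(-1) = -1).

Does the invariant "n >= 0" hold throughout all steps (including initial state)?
Yes

The invariant holds at every step.

State at each step:
Initial: m=1, n=3
After step 1: m=0, n=3
After step 2: m=3, n=3
After step 3: m=6, n=3
After step 4: m=3, n=3
After step 5: m=3, n=0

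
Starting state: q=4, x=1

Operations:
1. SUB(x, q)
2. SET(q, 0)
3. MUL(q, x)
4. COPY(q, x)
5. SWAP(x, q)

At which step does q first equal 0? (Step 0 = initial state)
Step 2

Tracing q:
Initial: q = 4
After step 1: q = 4
After step 2: q = 0 ← first occurrence
After step 3: q = 0
After step 4: q = -3
After step 5: q = -3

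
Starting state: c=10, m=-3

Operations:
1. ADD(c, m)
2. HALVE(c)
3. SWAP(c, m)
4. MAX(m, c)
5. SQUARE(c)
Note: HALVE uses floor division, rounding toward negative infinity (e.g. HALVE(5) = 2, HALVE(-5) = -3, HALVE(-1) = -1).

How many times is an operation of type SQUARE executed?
1

Counting SQUARE operations:
Step 5: SQUARE(c) ← SQUARE
Total: 1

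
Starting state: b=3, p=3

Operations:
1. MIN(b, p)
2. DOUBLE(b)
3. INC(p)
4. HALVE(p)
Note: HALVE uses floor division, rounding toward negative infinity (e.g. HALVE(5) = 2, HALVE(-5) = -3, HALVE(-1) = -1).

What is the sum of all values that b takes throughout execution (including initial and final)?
24

Values of b at each step:
Initial: b = 3
After step 1: b = 3
After step 2: b = 6
After step 3: b = 6
After step 4: b = 6
Sum = 3 + 3 + 6 + 6 + 6 = 24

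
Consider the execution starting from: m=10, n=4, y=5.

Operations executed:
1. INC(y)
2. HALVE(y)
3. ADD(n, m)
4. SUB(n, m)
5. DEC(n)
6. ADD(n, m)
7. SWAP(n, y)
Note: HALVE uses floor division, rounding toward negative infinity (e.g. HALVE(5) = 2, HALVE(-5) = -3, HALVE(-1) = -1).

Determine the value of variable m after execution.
m = 10

Tracing execution:
Step 1: INC(y) → m = 10
Step 2: HALVE(y) → m = 10
Step 3: ADD(n, m) → m = 10
Step 4: SUB(n, m) → m = 10
Step 5: DEC(n) → m = 10
Step 6: ADD(n, m) → m = 10
Step 7: SWAP(n, y) → m = 10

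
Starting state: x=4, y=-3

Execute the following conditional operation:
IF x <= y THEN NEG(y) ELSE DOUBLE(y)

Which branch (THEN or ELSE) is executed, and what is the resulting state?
Branch: ELSE, Final state: x=4, y=-6

Evaluating condition: x <= y
x = 4, y = -3
Condition is False, so ELSE branch executes
After DOUBLE(y): x=4, y=-6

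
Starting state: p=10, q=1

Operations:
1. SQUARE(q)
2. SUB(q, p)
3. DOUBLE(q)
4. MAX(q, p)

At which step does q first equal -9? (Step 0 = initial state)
Step 2

Tracing q:
Initial: q = 1
After step 1: q = 1
After step 2: q = -9 ← first occurrence
After step 3: q = -18
After step 4: q = 10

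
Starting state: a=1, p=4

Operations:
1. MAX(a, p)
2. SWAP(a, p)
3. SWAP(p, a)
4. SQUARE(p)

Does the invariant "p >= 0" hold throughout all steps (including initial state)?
Yes

The invariant holds at every step.

State at each step:
Initial: a=1, p=4
After step 1: a=4, p=4
After step 2: a=4, p=4
After step 3: a=4, p=4
After step 4: a=4, p=16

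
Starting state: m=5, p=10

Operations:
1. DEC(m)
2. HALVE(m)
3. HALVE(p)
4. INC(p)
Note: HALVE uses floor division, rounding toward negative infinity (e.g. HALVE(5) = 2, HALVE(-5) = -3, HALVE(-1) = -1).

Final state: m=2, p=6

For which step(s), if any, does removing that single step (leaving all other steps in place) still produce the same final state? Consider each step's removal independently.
Step(s) 1

Testing removal of each single step:
Without step 1: final = m=2, p=6 (same)
Without step 2: final = m=4, p=6 (different)
Without step 3: final = m=2, p=11 (different)
Without step 4: final = m=2, p=5 (different)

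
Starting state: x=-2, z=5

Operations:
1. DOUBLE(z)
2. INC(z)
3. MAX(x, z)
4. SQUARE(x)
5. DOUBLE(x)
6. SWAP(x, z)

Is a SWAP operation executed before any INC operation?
No

First SWAP: step 6
First INC: step 2
Since 6 > 2, INC comes first.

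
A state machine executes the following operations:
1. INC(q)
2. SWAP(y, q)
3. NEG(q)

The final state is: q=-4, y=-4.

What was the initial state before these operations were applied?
q=-5, y=4

Working backwards:
Final state: q=-4, y=-4
Before step 3 (NEG(q)): q=4, y=-4
Before step 2 (SWAP(y, q)): q=-4, y=4
Before step 1 (INC(q)): q=-5, y=4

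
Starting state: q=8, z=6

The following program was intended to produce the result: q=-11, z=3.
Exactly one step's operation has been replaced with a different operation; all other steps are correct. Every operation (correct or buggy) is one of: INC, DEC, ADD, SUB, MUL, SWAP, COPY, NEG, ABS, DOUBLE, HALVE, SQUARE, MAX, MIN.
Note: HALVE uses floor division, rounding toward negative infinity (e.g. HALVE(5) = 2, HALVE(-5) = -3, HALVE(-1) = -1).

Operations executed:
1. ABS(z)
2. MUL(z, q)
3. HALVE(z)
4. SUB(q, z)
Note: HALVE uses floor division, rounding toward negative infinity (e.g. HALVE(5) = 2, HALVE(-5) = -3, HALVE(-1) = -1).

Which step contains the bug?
Step 2

Trace with buggy code:
Initial: q=8, z=6
After step 1: q=8, z=6
After step 2: q=8, z=48
After step 3: q=8, z=24
After step 4: q=-16, z=24
Actual final q=-16, z=24 ≠ expected q=-11, z=3.
Step 2 is the only position where a single-operation replacement can produce the expected result.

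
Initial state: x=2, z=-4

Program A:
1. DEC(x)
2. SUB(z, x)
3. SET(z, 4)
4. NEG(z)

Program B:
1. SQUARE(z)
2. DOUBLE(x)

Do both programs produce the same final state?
No

Program A final state: x=1, z=-4
Program B final state: x=4, z=16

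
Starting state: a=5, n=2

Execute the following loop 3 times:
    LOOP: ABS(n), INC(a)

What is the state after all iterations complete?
a=8, n=2

Iteration trace:
Start: a=5, n=2
After iteration 1: a=6, n=2
After iteration 2: a=7, n=2
After iteration 3: a=8, n=2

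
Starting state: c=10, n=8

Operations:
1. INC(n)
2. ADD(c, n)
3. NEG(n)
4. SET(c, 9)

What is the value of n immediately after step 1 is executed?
n = 9

Tracing n through execution:
Initial: n = 8
After step 1 (INC(n)): n = 9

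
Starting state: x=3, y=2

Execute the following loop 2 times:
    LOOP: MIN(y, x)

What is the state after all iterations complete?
x=3, y=2

Iteration trace:
Start: x=3, y=2
After iteration 1: x=3, y=2
After iteration 2: x=3, y=2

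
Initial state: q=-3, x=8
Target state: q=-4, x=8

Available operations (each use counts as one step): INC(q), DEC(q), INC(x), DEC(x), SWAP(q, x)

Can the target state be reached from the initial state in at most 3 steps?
Yes

Path (1 step): DEC(q)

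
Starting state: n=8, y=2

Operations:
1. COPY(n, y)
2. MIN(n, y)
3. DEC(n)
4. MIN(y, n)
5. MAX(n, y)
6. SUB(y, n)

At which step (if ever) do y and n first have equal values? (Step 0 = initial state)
Step 1

y and n first become equal after step 1.

Comparing values at each step:
Initial: y=2, n=8
After step 1: y=2, n=2 ← equal!
After step 2: y=2, n=2 ← equal!
After step 3: y=2, n=1
After step 4: y=1, n=1 ← equal!
After step 5: y=1, n=1 ← equal!
After step 6: y=0, n=1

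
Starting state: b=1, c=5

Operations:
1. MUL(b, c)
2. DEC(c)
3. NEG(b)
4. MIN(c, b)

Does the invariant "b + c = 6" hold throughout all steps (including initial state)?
No, violated after step 1

The invariant is violated after step 1.

State at each step:
Initial: b=1, c=5
After step 1: b=5, c=5
After step 2: b=5, c=4
After step 3: b=-5, c=4
After step 4: b=-5, c=-5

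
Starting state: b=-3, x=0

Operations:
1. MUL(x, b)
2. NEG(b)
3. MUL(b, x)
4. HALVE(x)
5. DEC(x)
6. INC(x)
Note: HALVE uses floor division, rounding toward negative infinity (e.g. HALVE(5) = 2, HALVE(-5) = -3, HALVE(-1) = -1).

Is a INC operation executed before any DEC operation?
No

First INC: step 6
First DEC: step 5
Since 6 > 5, DEC comes first.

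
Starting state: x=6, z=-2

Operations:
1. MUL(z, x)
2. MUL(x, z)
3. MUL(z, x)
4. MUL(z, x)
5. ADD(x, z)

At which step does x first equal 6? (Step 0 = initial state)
Step 0

Tracing x:
Initial: x = 6 ← first occurrence
After step 1: x = 6
After step 2: x = -72
After step 3: x = -72
After step 4: x = -72
After step 5: x = -62280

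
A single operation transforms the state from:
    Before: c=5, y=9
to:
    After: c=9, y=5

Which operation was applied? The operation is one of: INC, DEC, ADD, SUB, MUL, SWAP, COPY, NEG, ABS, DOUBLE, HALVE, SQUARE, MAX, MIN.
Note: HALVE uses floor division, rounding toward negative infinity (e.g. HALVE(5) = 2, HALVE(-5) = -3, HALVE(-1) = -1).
SWAP(c, y)

Analyzing the change:
Before: c=5, y=9
After: c=9, y=5
Variable c changed from 5 to 9
Variable y changed from 9 to 5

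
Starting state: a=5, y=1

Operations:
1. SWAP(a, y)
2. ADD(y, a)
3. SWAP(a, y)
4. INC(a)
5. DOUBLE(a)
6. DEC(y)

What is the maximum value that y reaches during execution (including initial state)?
6

Values of y at each step:
Initial: y = 1
After step 1: y = 5
After step 2: y = 6 ← maximum
After step 3: y = 1
After step 4: y = 1
After step 5: y = 1
After step 6: y = 0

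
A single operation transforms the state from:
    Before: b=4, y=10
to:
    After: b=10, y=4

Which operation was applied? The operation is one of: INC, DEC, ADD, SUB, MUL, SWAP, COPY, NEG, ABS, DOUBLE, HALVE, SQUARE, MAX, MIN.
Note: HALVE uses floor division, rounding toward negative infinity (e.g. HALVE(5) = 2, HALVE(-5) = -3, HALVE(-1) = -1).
SWAP(b, y)

Analyzing the change:
Before: b=4, y=10
After: b=10, y=4
Variable b changed from 4 to 10
Variable y changed from 10 to 4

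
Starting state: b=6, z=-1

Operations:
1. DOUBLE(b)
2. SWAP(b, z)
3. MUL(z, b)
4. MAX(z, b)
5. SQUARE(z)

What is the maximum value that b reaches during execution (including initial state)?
12

Values of b at each step:
Initial: b = 6
After step 1: b = 12 ← maximum
After step 2: b = -1
After step 3: b = -1
After step 4: b = -1
After step 5: b = -1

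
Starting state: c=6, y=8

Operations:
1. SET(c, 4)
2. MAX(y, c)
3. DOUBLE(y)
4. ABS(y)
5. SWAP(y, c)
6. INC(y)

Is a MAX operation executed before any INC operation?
Yes

First MAX: step 2
First INC: step 6
Since 2 < 6, MAX comes first.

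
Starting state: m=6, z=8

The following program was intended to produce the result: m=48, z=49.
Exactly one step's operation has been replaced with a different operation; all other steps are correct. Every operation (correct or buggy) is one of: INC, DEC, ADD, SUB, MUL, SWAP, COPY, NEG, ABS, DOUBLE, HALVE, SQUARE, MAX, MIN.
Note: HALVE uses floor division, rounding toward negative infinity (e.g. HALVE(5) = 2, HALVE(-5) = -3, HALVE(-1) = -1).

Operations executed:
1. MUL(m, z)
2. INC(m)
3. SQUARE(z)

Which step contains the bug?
Step 2

Trace with buggy code:
Initial: m=6, z=8
After step 1: m=48, z=8
After step 2: m=49, z=8
After step 3: m=49, z=64
Actual final m=49, z=64 ≠ expected m=48, z=49.
Step 2 is the only position where a single-operation replacement can produce the expected result.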